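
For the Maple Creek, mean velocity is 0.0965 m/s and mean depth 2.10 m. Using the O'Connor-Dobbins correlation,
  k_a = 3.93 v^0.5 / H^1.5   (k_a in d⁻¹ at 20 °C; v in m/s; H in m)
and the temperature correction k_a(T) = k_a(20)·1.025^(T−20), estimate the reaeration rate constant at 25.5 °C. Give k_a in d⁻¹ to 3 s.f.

k_a ≈ 0.460 d⁻¹

k_a(20) = 3.93 × 0.0965^0.5 / 2.10^1.5 = 3.93 × 0.3106 / 3.043 = 0.4012 d⁻¹.
k_a(25.5) = 0.4012 × 1.025^(25.5−20) = 0.4012 × 1.145 = 0.4595 d⁻¹.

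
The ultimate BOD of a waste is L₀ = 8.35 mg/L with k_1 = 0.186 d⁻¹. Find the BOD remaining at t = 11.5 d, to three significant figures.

L ≈ 0.983 mg/L

L_t = L₀ e^(−k_1 t) = 8.35 × e^(−0.186×11.5) = 8.35 × 0.1178 = 0.9834 mg/L.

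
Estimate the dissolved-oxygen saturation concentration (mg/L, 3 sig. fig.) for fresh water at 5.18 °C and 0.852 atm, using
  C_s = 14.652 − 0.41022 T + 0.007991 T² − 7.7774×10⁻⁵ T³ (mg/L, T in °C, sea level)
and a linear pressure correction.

C_s ≈ 10.8 mg/L

At sea level: C_s = 14.652 − 0.41022×5.18 + 0.007991×5.18² − 7.7774×10⁻⁵×5.18³ = 12.73 mg/L.
Pressure correction: C_s' = 12.73 × 0.852 = 10.85 mg/L.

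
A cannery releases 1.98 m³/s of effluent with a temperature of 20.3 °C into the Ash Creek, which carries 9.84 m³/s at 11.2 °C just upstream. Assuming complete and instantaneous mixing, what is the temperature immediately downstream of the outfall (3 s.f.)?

12.7 °C

Flow-weighted mixing: C = (Q_r C_r + Q_w C_w)/(Q_r + Q_w)
= (9.84×11.2 + 1.98×20.3)/(9.84 + 1.98) = 150.4/11.82 = 12.72 °C.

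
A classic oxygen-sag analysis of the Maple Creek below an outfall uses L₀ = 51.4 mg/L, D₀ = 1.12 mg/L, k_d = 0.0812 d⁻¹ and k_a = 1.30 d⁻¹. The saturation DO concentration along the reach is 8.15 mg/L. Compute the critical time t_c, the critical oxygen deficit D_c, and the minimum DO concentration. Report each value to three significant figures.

t_c ≈ 1.95 d; D_c ≈ 2.74 mg/L; min DO ≈ 5.41 mg/L

At the critical point dD/dt = 0, so k_d L₀ e^(−k_d t) = k_a D. Substituting D(t) from the Streeter–Phelps equation and solving for t gives
t_c = ln[(k_a/k_d)(1 − D₀(k_a−k_d)/(k_d L₀))] / (k_a−k_d).
Here k_a−k_d = 1.219 d⁻¹ and 1 − D₀(k_a−k_d)/(k_d L₀) = 1 − 1.12×1.219/(0.0812×51.4) = 0.6729, so
t_c = ln(16.01 × 0.6729) / 1.219 = 2.377 / 1.219 = 1.950 d.
L(t_c) = L₀ e^(−k_d t_c) = 51.4 × 0.8535 = 43.87 mg/L, and at the critical point k_a D_c = k_d L, so D_c = (0.0812/1.30) × 43.87 = 2.740 mg/L.
Minimum DO = C_s − D_c = 8.15 − 2.740 = 5.410 mg/L.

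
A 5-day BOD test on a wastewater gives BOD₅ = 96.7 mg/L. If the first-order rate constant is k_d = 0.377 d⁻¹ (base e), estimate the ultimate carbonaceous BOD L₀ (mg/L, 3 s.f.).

L₀ ≈ 114 mg/L

BOD₅ = L₀(1 − e^(−5k_d)) ⇒ L₀ = BOD₅ / (1 − e^(−5×0.377))
= 96.7 / (1 − 0.1518) = 96.7 / 0.8482 = 114.0 mg/L.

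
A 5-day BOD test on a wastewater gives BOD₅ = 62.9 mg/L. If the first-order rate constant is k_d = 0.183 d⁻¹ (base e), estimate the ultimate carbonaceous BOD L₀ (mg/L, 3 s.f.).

BOD₅ = L₀(1 − e^(−5k_d)) ⇒ L₀ = BOD₅ / (1 − e^(−5×0.183))
= 62.9 / (1 − 0.4005) = 62.9 / 0.5995 = 104.9 mg/L.

L₀ ≈ 105 mg/L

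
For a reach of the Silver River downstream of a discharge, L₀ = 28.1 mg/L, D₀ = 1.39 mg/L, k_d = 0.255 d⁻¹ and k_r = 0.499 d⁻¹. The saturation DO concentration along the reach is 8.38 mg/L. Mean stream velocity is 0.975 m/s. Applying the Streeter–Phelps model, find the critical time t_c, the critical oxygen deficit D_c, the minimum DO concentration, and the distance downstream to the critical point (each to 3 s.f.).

t_c ≈ 2.55 d; D_c ≈ 7.49 mg/L; min DO ≈ 0.891 mg/L; x_c ≈ 215 km

With k_r/k_d = 1.957 and 1 − D₀(k_r−k_d)/(k_d L₀) = 0.9527,
t_c = ln(1.957 × 0.9527) / (0.499 − 0.255) = ln(1.864) / 0.2440 = 0.6229/0.2440 = 2.553 d.
D_c = (k_d/k_r) L₀ e^(−k_d t_c) = (0.255/0.499) × 28.1 × e^(−0.255×2.553) = 0.5110 × 28.1 × 0.5216 = 7.489 mg/L.
Minimum DO = C_s − D_c = 8.38 − 7.489 = 0.8906 mg/L.
x_c = v t_c = 0.975 m/s × 2.553 d × 86400 s/d = 215000 m ≈ 215 km.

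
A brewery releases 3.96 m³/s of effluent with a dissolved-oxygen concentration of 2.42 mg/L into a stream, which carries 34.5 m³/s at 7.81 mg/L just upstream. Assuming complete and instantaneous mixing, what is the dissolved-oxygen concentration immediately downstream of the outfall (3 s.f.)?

7.26 mg/L

Flow-weighted mixing: C = (Q_r C_r + Q_w C_w)/(Q_r + Q_w)
= (34.5×7.81 + 3.96×2.42)/(34.5 + 3.96) = 279.0/38.46 = 7.255 mg/L.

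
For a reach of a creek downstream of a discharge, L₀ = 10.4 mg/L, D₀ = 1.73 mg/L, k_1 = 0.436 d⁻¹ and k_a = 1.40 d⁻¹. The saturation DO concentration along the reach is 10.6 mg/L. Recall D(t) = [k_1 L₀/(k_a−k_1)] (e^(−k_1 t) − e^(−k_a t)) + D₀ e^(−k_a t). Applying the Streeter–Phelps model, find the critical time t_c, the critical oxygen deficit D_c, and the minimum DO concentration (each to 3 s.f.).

t_c ≈ 0.734 d; D_c ≈ 2.35 mg/L; min DO ≈ 8.25 mg/L

t_c = [1/(k_a−k_1)] ln[(k_a/k_1)(1 − D₀(k_a−k_1)/(k_1 L₀))]
= [1/(1.40−0.436)] ln[(1.40/0.436)(1 − 1.73×0.9640/(0.436×10.4))]
= (1/0.9640) ln[3.211 × 0.6322] = 1.037 × ln(2.030) = 1.037 × 0.7080 = 0.7345 d.
D_c = (k_1/k_a) L₀ e^(−k_1 t_c) = (0.436/1.40) × 10.4 × e^(−0.436×0.7345) = 0.3114 × 10.4 × 0.7260 = 2.351 mg/L.
Minimum DO = C_s − D_c = 10.6 − 2.351 = 8.249 mg/L.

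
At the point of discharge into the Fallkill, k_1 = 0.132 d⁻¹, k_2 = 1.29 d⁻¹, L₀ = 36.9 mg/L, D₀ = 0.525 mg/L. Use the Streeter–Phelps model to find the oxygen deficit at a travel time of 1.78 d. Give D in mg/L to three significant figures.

k_1 L₀/(k_2−k_1) = 0.132×36.9/(1.29−0.132) = 4.871/1.158 = 4.206 mg/L.
e^(−k_1 t) = e^(−0.132×1.780) = 0.7906; e^(−k_2 t) = e^(−1.29×1.780) = 0.1006.
D = 4.206 × (0.7906 − 0.1006) + 0.525 × 0.1006 = 2.902 + 0.05284 = 2.955 mg/L.

D ≈ 2.95 mg/L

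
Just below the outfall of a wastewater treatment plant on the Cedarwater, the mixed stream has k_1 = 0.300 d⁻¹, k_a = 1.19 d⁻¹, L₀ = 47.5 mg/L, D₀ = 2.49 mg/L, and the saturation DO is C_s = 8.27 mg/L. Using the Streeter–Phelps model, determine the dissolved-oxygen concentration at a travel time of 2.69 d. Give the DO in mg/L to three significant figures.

DO ≈ 1.68 mg/L

k_1 L₀/(k_a−k_1) = 0.300×47.5/(1.19−0.300) = 14.25/0.8900 = 16.01 mg/L.
e^(−k_1 t) = e^(−0.300×2.690) = 0.4462; e^(−k_a t) = e^(−1.19×2.690) = 0.04072.
D = 16.01 × (0.4462 − 0.04072) + 2.49 × 0.04072 = 6.492 + 0.1014 = 6.594 mg/L.
DO = C_s − D = 8.27 − 6.594 = 1.676 mg/L.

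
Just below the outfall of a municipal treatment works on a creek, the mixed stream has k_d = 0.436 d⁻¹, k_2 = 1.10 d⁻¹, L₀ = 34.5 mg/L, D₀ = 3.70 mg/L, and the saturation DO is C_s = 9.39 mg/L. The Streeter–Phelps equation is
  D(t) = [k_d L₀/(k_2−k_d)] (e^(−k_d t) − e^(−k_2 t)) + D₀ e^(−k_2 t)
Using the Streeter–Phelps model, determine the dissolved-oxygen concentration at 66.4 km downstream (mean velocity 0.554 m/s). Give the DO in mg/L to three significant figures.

Travel time t = x/v = 66.4 km / (0.554 m/s) = 66400 m / 0.554 m/s = 119900 s = 1.387 d.
k_d L₀/(k_2−k_d) = 0.436×34.5/(1.10−0.436) = 15.04/0.6640 = 22.65 mg/L.
e^(−k_d t) = e^(−0.436×1.387) = 0.5462; e^(−k_2 t) = e^(−1.10×1.387) = 0.2174.
D = 22.65 × (0.5462 − 0.2174) + 3.70 × 0.2174 = 7.447 + 0.8044 = 8.252 mg/L.
DO = C_s − D = 9.39 − 8.252 = 1.138 mg/L.

DO ≈ 1.14 mg/L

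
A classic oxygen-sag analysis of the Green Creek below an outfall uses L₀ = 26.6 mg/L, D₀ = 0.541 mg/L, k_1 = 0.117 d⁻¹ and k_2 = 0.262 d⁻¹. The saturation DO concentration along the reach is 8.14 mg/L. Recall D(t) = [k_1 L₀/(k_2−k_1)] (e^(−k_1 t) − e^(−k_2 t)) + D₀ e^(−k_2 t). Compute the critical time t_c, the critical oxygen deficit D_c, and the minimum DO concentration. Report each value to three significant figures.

t_c ≈ 5.38 d; D_c ≈ 6.33 mg/L; min DO ≈ 1.81 mg/L

At the critical point dD/dt = 0, so k_1 L₀ e^(−k_1 t) = k_2 D. Substituting D(t) from the Streeter–Phelps equation and solving for t gives
t_c = ln[(k_2/k_1)(1 − D₀(k_2−k_1)/(k_1 L₀))] / (k_2−k_1).
Here k_2−k_1 = 0.1450 d⁻¹ and 1 − D₀(k_2−k_1)/(k_1 L₀) = 1 − 0.541×0.1450/(0.117×26.6) = 0.9748, so
t_c = ln(2.239 × 0.9748) / 0.1450 = 0.7806 / 0.1450 = 5.384 d.
D_c = (k_1/k_2) L₀ e^(−k_1 t_c) = (0.117/0.262) × 26.6 × e^(−0.117×5.384) = 0.4466 × 26.6 × 0.5326 = 6.327 mg/L.
Minimum DO = C_s − D_c = 8.14 − 6.327 = 1.813 mg/L.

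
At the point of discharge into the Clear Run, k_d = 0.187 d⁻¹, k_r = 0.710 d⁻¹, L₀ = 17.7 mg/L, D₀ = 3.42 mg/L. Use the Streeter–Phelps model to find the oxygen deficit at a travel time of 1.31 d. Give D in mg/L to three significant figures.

D ≈ 3.81 mg/L

k_d L₀/(k_r−k_d) = 0.187×17.7/(0.710−0.187) = 3.310/0.5230 = 6.329 mg/L.
e^(−k_d t) = e^(−0.187×1.310) = 0.7827; e^(−k_r t) = e^(−0.710×1.310) = 0.3945.
D = 6.329 × (0.7827 − 0.3945) + 3.42 × 0.3945 = 2.457 + 1.349 = 3.806 mg/L.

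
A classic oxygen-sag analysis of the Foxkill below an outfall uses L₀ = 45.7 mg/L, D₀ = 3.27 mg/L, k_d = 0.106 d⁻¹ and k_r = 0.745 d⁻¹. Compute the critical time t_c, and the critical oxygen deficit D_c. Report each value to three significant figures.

t_c ≈ 2.17 d; D_c ≈ 5.17 mg/L

At the critical point dD/dt = 0, so k_d L₀ e^(−k_d t) = k_r D. Substituting D(t) from the Streeter–Phelps equation and solving for t gives
t_c = ln[(k_r/k_d)(1 − D₀(k_r−k_d)/(k_d L₀))] / (k_r−k_d).
Here k_r−k_d = 0.6390 d⁻¹ and 1 − D₀(k_r−k_d)/(k_d L₀) = 1 − 3.27×0.6390/(0.106×45.7) = 0.5687, so
t_c = ln(7.028 × 0.5687) / 0.6390 = 1.385 / 0.6390 = 2.168 d.
L(t_c) = L₀ e^(−k_d t_c) = 45.7 × 0.7947 = 36.32 mg/L, and at the critical point k_r D_c = k_d L, so D_c = (0.106/0.745) × 36.32 = 5.167 mg/L.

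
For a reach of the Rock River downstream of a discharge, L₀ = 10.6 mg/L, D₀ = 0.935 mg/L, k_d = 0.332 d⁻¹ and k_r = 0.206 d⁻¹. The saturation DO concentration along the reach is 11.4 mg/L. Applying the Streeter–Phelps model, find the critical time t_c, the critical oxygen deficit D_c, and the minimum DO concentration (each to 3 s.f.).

At the critical point dD/dt = 0, so k_d L₀ e^(−k_d t) = k_r D. Substituting D(t) from the Streeter–Phelps equation and solving for t gives
t_c = ln[(k_r/k_d)(1 − D₀(k_r−k_d)/(k_d L₀))] / (k_r−k_d).
Here k_r−k_d = -0.1260 d⁻¹ and 1 − D₀(k_r−k_d)/(k_d L₀) = 1 − 0.935×-0.1260/(0.332×10.6) = 1.033, so
t_c = ln(0.6205 × 1.033) / -0.1260 = -0.4443 / -0.1260 = 3.526 d.
L(t_c) = L₀ e^(−k_d t_c) = 10.6 × 0.3101 = 3.287 mg/L, and at the critical point k_r D_c = k_d L, so D_c = (0.332/0.206) × 3.287 = 5.298 mg/L.
Minimum DO = C_s − D_c = 11.4 − 5.298 = 6.102 mg/L.

t_c ≈ 3.53 d; D_c ≈ 5.30 mg/L; min DO ≈ 6.10 mg/L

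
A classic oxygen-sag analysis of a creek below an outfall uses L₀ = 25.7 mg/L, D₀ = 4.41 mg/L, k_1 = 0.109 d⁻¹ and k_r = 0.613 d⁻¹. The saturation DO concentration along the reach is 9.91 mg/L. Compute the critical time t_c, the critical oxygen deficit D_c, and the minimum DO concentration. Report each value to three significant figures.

t_c ≈ 0.297 d; D_c ≈ 4.42 mg/L; min DO ≈ 5.49 mg/L

With k_r/k_1 = 5.624 and 1 − D₀(k_r−k_1)/(k_1 L₀) = 0.2066,
t_c = ln(5.624 × 0.2066) / (0.613 − 0.109) = ln(1.162) / 0.5040 = 0.1499/0.5040 = 0.2974 d.
D_c = (k_1/k_r) L₀ e^(−k_1 t_c) = (0.109/0.613) × 25.7 × e^(−0.109×0.2974) = 0.1778 × 25.7 × 0.9681 = 4.424 mg/L.
Minimum DO = C_s − D_c = 9.91 − 4.424 = 5.486 mg/L.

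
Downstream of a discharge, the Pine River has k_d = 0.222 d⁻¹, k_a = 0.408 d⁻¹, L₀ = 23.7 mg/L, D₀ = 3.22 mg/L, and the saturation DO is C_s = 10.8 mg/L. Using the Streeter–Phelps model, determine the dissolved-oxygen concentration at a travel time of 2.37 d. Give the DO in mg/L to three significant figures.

k_d L₀/(k_a−k_d) = 0.222×23.7/(0.408−0.222) = 5.261/0.1860 = 28.29 mg/L.
e^(−k_d t) = e^(−0.222×2.370) = 0.5909; e^(−k_a t) = e^(−0.408×2.370) = 0.3802.
D = 28.29 × (0.5909 − 0.3802) + 3.22 × 0.3802 = 5.959 + 1.224 = 7.183 mg/L.
DO = C_s − D = 10.8 − 7.183 = 3.617 mg/L.

DO ≈ 3.62 mg/L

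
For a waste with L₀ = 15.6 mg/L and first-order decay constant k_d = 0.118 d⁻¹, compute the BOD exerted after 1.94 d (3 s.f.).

y_t = L₀(1 − e^(−k_d t)) = 15.6 × (1 − e^(−0.118×1.94))
= 15.6 × (1 − 0.7954) = 15.6 × 0.2046 = 3.192 mg/L.

y ≈ 3.19 mg/L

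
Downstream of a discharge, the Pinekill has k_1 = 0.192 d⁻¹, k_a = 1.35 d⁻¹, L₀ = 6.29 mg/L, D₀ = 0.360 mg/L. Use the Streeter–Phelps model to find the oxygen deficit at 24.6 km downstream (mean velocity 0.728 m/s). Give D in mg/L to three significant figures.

Travel time t = x/v = 24.6 km / (0.728 m/s) = 24600 m / 0.728 m/s = 33790 s = 0.3911 d.
k_1 L₀/(k_a−k_1) = 0.192×6.29/(1.35−0.192) = 1.208/1.158 = 1.043 mg/L.
e^(−k_1 t) = e^(−0.192×0.3911) = 0.9277; e^(−k_a t) = e^(−1.35×0.3911) = 0.5898.
D = 1.043 × (0.9277 − 0.5898) + 0.360 × 0.5898 = 0.3524 + 0.2123 = 0.5647 mg/L.

D ≈ 0.565 mg/L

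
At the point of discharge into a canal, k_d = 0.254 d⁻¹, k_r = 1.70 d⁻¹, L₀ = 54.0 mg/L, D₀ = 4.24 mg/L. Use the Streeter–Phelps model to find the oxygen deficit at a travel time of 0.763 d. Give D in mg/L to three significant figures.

D ≈ 6.38 mg/L

k_d L₀/(k_r−k_d) = 0.254×54.0/(1.70−0.254) = 13.72/1.446 = 9.485 mg/L.
e^(−k_d t) = e^(−0.254×0.7630) = 0.8238; e^(−k_r t) = e^(−1.70×0.7630) = 0.2733.
D = 9.485 × (0.8238 − 0.2733) + 4.24 × 0.2733 = 5.222 + 1.159 = 6.381 mg/L.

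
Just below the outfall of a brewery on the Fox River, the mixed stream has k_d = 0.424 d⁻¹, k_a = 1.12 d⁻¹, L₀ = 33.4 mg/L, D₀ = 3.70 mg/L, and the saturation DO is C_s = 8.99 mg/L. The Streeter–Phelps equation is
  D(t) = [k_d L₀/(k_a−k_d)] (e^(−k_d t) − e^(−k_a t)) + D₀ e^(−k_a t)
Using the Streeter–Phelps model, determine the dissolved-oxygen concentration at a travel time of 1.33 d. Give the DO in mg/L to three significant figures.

DO ≈ 1.17 mg/L

k_d L₀/(k_a−k_d) = 0.424×33.4/(1.12−0.424) = 14.16/0.6960 = 20.35 mg/L.
e^(−k_d t) = e^(−0.424×1.330) = 0.5690; e^(−k_a t) = e^(−1.12×1.330) = 0.2255.
D = 20.35 × (0.5690 − 0.2255) + 3.70 × 0.2255 = 6.989 + 0.8342 = 7.824 mg/L.
DO = C_s − D = 8.99 − 7.824 = 1.166 mg/L.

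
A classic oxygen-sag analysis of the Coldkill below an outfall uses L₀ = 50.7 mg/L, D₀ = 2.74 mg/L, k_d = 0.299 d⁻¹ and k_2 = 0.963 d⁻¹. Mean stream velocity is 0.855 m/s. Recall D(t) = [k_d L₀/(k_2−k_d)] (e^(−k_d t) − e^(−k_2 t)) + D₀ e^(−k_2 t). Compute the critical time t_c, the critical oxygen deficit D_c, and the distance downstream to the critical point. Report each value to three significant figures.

t_c = [1/(k_2−k_d)] ln[(k_2/k_d)(1 − D₀(k_2−k_d)/(k_d L₀))]
= [1/(0.963−0.299)] ln[(0.963/0.299)(1 − 2.74×0.6640/(0.299×50.7))]
= (1/0.6640) ln[3.221 × 0.8800] = 1.506 × ln(2.834) = 1.506 × 1.042 = 1.569 d.
D_c = (k_d/k_2) L₀ e^(−k_d t_c) = (0.299/0.963) × 50.7 × e^(−0.299×1.569) = 0.3105 × 50.7 × 0.6256 = 9.847 mg/L.
x_c = v t_c = 0.855 m/s × 1.569 d × 86400 s/d = 115900 m ≈ 116 km.

t_c ≈ 1.57 d; D_c ≈ 9.85 mg/L; x_c ≈ 116 km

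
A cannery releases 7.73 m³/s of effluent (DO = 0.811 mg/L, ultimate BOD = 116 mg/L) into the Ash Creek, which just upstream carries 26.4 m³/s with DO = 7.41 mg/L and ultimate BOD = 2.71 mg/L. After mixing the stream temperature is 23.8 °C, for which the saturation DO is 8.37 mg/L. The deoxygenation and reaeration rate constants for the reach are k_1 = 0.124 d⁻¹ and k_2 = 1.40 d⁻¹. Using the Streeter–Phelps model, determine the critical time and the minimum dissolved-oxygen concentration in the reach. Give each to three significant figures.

Mixed DO = (26.4×7.41 + 7.73×0.811)/(26.4+7.73) = 201.9/34.13 = 5.915 mg/L.
Mixed L₀ = (26.4×2.71 + 7.73×116)/(34.13) = 968.2/34.13 = 28.37 mg/L.
Initial deficit D₀ = C_s − DO₀ = 8.37 − 5.915 = 2.455 mg/L.
t_c = (1/1.276) ln[(1.40/0.124)(1 − 2.455×1.276/(0.124×28.37))] = 0.7837 × ln(1.238) = 0.1672 d.
D_c = (0.124/1.40) × 28.37 × e^(−0.124×0.1672) = 0.08857 × 28.37 × 0.9795 = 2.461 mg/L.
Minimum DO = 8.37 − 2.461 = 5.909 mg/L.

t_c ≈ 0.167 d; minimum DO ≈ 5.91 mg/L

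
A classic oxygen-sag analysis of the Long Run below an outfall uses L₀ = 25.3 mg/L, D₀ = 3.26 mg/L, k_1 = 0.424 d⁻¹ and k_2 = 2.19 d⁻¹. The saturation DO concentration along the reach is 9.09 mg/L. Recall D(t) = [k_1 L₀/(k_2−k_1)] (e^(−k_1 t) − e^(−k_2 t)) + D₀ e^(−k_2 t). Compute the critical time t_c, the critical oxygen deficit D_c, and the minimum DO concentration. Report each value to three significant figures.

At the critical point dD/dt = 0, so k_1 L₀ e^(−k_1 t) = k_2 D. Substituting D(t) from the Streeter–Phelps equation and solving for t gives
t_c = ln[(k_2/k_1)(1 − D₀(k_2−k_1)/(k_1 L₀))] / (k_2−k_1).
Here k_2−k_1 = 1.766 d⁻¹ and 1 − D₀(k_2−k_1)/(k_1 L₀) = 1 − 3.26×1.766/(0.424×25.3) = 0.4633, so
t_c = ln(5.165 × 0.4633) / 1.766 = 0.8726 / 1.766 = 0.4941 d.
L(t_c) = L₀ e^(−k_1 t_c) = 25.3 × 0.8110 = 20.52 mg/L, and at the critical point k_2 D_c = k_1 L, so D_c = (0.424/2.19) × 20.52 = 3.972 mg/L.
Minimum DO = C_s − D_c = 9.09 − 3.972 = 5.118 mg/L.

t_c ≈ 0.494 d; D_c ≈ 3.97 mg/L; min DO ≈ 5.12 mg/L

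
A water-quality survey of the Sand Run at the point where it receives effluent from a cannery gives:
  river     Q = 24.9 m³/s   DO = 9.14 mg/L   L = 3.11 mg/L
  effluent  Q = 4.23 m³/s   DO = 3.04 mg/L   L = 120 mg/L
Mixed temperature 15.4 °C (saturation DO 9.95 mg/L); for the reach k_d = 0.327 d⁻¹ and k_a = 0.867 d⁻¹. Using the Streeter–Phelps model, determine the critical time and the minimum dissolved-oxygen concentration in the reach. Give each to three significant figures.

t_c ≈ 1.53 d; minimum DO ≈ 5.35 mg/L

Mixed DO = (24.9×9.14 + 4.23×3.04)/(24.9+4.23) = 240.4/29.13 = 8.254 mg/L.
Mixed L₀ = (24.9×3.11 + 4.23×120)/(29.13) = 585.0/29.13 = 20.08 mg/L.
Initial deficit D₀ = C_s − DO₀ = 9.95 − 8.254 = 1.696 mg/L.
t_c = (1/0.5400) ln[(0.867/0.327)(1 − 1.696×0.5400/(0.327×20.08))] = 1.852 × ln(2.282) = 1.528 d.
D_c = (0.327/0.867) × 20.08 × e^(−0.327×1.528) = 0.3772 × 20.08 × 0.6068 = 4.597 mg/L.
Minimum DO = 9.95 − 4.597 = 5.353 mg/L.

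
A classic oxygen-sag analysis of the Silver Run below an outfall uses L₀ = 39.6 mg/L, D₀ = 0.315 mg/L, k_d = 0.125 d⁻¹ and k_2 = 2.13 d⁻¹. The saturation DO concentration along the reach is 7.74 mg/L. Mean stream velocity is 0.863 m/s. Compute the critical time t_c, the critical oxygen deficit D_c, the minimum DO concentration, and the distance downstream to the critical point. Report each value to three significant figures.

t_c ≈ 1.35 d; D_c ≈ 1.96 mg/L; min DO ≈ 5.78 mg/L; x_c ≈ 100 km

t_c = [1/(k_2−k_d)] ln[(k_2/k_d)(1 − D₀(k_2−k_d)/(k_d L₀))]
= [1/(2.13−0.125)] ln[(2.13/0.125)(1 − 0.315×2.005/(0.125×39.6))]
= (1/2.005) ln[17.04 × 0.8724] = 0.4988 × ln(14.87) = 0.4988 × 2.699 = 1.346 d.
L(t_c) = L₀ e^(−k_d t_c) = 39.6 × 0.8451 = 33.47 mg/L, and at the critical point k_2 D_c = k_d L, so D_c = (0.125/2.13) × 33.47 = 1.964 mg/L.
Minimum DO = C_s − D_c = 7.74 − 1.964 = 5.776 mg/L.
x_c = v t_c = 0.863 m/s × 1.346 d × 86400 s/d = 100400 m ≈ 100 km.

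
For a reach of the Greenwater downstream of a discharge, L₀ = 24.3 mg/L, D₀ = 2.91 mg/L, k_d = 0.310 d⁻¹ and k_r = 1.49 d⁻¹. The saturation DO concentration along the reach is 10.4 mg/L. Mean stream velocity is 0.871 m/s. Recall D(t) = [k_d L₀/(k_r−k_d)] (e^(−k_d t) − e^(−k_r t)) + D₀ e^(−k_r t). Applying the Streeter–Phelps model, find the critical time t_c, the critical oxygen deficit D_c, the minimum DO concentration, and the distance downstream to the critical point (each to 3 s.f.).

At the critical point dD/dt = 0, so k_d L₀ e^(−k_d t) = k_r D. Substituting D(t) from the Streeter–Phelps equation and solving for t gives
t_c = ln[(k_r/k_d)(1 − D₀(k_r−k_d)/(k_d L₀))] / (k_r−k_d).
Here k_r−k_d = 1.180 d⁻¹ and 1 − D₀(k_r−k_d)/(k_d L₀) = 1 − 2.91×1.180/(0.310×24.3) = 0.5442, so
t_c = ln(4.806 × 0.5442) / 1.180 = 0.9615 / 1.180 = 0.8148 d.
D_c = (k_d/k_r) L₀ e^(−k_d t_c) = (0.310/1.49) × 24.3 × e^(−0.310×0.8148) = 0.2081 × 24.3 × 0.7768 = 3.927 mg/L.
Minimum DO = C_s − D_c = 10.4 − 3.927 = 6.473 mg/L.
x_c = v t_c = 0.871 m/s × 0.8148 d × 86400 s/d = 61320 m ≈ 61.3 km.

t_c ≈ 0.815 d; D_c ≈ 3.93 mg/L; min DO ≈ 6.47 mg/L; x_c ≈ 61.3 km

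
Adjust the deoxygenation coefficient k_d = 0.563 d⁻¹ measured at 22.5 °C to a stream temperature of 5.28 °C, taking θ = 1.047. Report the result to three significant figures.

k_d(T₂) = k_d(T₁) · θ^(T₂−T₁) = 0.563 × 1.047^(5.28−22.5)
= 0.563 × 1.047^-17.2 = 0.563 × 0.4534 = 0.2553 d⁻¹.

k_d ≈ 0.255 d⁻¹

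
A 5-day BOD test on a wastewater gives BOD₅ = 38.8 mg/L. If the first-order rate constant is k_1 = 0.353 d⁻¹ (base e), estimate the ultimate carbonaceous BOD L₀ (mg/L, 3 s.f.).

BOD₅ = L₀(1 − e^(−5k_1)) ⇒ L₀ = BOD₅ / (1 − e^(−5×0.353))
= 38.8 / (1 − 0.1712) = 38.8 / 0.8288 = 46.81 mg/L.

L₀ ≈ 46.8 mg/L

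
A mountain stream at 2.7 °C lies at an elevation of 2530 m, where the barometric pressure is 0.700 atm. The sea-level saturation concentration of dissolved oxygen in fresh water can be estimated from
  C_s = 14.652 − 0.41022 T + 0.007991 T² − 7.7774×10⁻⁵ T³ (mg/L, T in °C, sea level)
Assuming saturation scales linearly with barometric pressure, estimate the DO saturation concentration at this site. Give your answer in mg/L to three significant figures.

C_s ≈ 9.52 mg/L

At sea level: C_s = 14.652 − 0.41022×2.7 + 0.007991×2.7² − 7.7774×10⁻⁵×2.7³ = 13.60 mg/L.
Pressure correction: C_s' = 13.60 × 0.700 = 9.521 mg/L.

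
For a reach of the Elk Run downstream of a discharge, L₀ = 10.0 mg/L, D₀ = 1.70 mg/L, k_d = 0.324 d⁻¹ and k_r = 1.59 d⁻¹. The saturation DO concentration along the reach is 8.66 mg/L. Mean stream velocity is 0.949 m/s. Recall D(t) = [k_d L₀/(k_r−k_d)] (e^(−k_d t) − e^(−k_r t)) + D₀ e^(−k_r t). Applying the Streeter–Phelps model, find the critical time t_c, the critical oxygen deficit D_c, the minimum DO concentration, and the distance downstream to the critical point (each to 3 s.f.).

t_c = [1/(k_r−k_d)] ln[(k_r/k_d)(1 − D₀(k_r−k_d)/(k_d L₀))]
= [1/(1.59−0.324)] ln[(1.59/0.324)(1 − 1.70×1.266/(0.324×10.0))]
= (1/1.266) ln[4.907 × 0.3357] = 0.7899 × ln(1.648) = 0.7899 × 0.4993 = 0.3944 d.
L(t_c) = L₀ e^(−k_d t_c) = 10.0 × 0.8800 = 8.800 mg/L, and at the critical point k_r D_c = k_d L, so D_c = (0.324/1.59) × 8.800 = 1.793 mg/L.
Minimum DO = C_s − D_c = 8.66 − 1.793 = 6.867 mg/L.
x_c = v t_c = 0.949 m/s × 0.3944 d × 86400 s/d = 32340 m ≈ 32.3 km.

t_c ≈ 0.394 d; D_c ≈ 1.79 mg/L; min DO ≈ 6.87 mg/L; x_c ≈ 32.3 km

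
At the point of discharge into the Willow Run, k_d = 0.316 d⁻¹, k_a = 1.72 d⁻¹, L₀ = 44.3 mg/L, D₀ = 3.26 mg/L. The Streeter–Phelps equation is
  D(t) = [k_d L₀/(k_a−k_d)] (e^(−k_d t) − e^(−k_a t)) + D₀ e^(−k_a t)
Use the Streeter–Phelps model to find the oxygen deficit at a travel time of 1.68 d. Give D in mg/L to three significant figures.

D ≈ 5.49 mg/L

k_d L₀/(k_a−k_d) = 0.316×44.3/(1.72−0.316) = 14.00/1.404 = 9.971 mg/L.
e^(−k_d t) = e^(−0.316×1.680) = 0.5881; e^(−k_a t) = e^(−1.72×1.680) = 0.05560.
D = 9.971 × (0.5881 − 0.05560) + 3.26 × 0.05560 = 5.309 + 0.1813 = 5.491 mg/L.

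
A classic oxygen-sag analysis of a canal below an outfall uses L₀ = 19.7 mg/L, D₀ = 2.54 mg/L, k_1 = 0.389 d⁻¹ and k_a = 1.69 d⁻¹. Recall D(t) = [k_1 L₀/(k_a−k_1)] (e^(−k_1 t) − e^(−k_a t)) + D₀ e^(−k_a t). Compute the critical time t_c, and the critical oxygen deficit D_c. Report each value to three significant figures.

With k_a/k_1 = 4.344 and 1 − D₀(k_a−k_1)/(k_1 L₀) = 0.5688,
t_c = ln(4.344 × 0.5688) / (1.69 − 0.389) = ln(2.471) / 1.301 = 0.9046/1.301 = 0.6953 d.
L(t_c) = L₀ e^(−k_1 t_c) = 19.7 × 0.7630 = 15.03 mg/L, and at the critical point k_a D_c = k_1 L, so D_c = (0.389/1.69) × 15.03 = 3.460 mg/L.

t_c ≈ 0.695 d; D_c ≈ 3.46 mg/L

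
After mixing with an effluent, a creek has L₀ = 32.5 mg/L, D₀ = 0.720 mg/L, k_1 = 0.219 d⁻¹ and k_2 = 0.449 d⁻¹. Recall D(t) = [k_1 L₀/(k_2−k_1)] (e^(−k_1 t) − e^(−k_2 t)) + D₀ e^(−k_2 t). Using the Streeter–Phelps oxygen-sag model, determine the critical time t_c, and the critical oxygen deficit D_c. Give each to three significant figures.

t_c ≈ 3.02 d; D_c ≈ 8.18 mg/L

With k_2/k_1 = 2.050 and 1 − D₀(k_2−k_1)/(k_1 L₀) = 0.9767,
t_c = ln(2.050 × 0.9767) / (0.449 − 0.219) = ln(2.003) / 0.2300 = 0.6944/0.2300 = 3.019 d.
L(t_c) = L₀ e^(−k_1 t_c) = 32.5 × 0.5162 = 16.78 mg/L, and at the critical point k_2 D_c = k_1 L, so D_c = (0.219/0.449) × 16.78 = 8.183 mg/L.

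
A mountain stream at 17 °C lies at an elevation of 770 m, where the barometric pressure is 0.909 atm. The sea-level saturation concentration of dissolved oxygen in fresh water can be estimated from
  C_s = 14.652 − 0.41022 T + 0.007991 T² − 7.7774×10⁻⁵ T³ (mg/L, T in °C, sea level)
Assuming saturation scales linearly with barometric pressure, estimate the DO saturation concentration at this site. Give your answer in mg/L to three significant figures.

C_s ≈ 8.73 mg/L

At sea level: C_s = 14.652 − 0.41022×17 + 0.007991×17² − 7.7774×10⁻⁵×17³ = 9.606 mg/L.
Pressure correction: C_s' = 9.606 × 0.909 = 8.731 mg/L.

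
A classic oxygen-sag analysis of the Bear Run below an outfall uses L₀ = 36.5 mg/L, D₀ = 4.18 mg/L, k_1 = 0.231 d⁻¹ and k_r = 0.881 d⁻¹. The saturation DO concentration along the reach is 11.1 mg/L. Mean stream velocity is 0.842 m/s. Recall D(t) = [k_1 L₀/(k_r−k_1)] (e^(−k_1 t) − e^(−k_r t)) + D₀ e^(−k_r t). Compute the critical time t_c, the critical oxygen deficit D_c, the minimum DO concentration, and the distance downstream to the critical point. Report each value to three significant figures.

t_c = [1/(k_r−k_1)] ln[(k_r/k_1)(1 − D₀(k_r−k_1)/(k_1 L₀))]
= [1/(0.881−0.231)] ln[(0.881/0.231)(1 − 4.18×0.6500/(0.231×36.5))]
= (1/0.6500) ln[3.814 × 0.6778] = 1.538 × ln(2.585) = 1.538 × 0.9497 = 1.461 d.
L(t_c) = L₀ e^(−k_1 t_c) = 36.5 × 0.7136 = 26.04 mg/L, and at the critical point k_r D_c = k_1 L, so D_c = (0.231/0.881) × 26.04 = 6.829 mg/L.
Minimum DO = C_s − D_c = 11.1 − 6.829 = 4.271 mg/L.
x_c = v t_c = 0.842 m/s × 1.461 d × 86400 s/d = 106300 m ≈ 106 km.

t_c ≈ 1.46 d; D_c ≈ 6.83 mg/L; min DO ≈ 4.27 mg/L; x_c ≈ 106 km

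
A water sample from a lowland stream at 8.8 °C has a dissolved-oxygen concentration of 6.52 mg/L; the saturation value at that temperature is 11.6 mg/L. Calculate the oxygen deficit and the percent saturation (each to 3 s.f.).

D ≈ 5.08 mg/L; 56.2 % saturation

D = C_s − C = 11.6 − 6.52 = 5.08 mg/L.
% saturation = 6.52/11.6 × 100 = 56.2 %.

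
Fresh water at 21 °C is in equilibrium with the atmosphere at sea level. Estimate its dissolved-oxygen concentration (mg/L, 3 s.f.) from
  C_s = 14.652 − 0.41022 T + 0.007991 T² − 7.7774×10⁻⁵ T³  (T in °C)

C_s = 14.652 − 0.41022×21 + 0.007991×21² − 7.7774×10⁻⁵×21³ = 8.841 mg/L.

C_s ≈ 8.84 mg/L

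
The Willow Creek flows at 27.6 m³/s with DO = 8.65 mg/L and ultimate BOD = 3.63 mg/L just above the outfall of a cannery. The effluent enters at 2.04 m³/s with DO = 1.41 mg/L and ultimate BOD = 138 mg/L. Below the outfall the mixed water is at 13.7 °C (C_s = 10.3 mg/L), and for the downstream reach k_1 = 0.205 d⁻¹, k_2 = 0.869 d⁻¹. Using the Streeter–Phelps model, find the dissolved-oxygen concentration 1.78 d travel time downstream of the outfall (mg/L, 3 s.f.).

DO ≈ 7.93 mg/L

Mixed DO = (27.6×8.65 + 2.04×1.41)/(27.6+2.04) = 241.6/29.64 = 8.152 mg/L.
Mixed L₀ = (27.6×3.63 + 2.04×138)/(29.64) = 381.7/29.64 = 12.88 mg/L.
Initial deficit D₀ = C_s − DO₀ = 10.3 − 8.152 = 2.148 mg/L.
D(1.78) = [0.205×12.88/(0.869−0.205)](e^(−0.205×1.78) − e^(−0.869×1.78)) + 2.148 e^(−0.869×1.78)
= 3.976 × (0.6943 − 0.2129) + 2.148 × 0.2129 = 2.371 mg/L.
DO = 10.3 − 2.371 = 7.929 mg/L.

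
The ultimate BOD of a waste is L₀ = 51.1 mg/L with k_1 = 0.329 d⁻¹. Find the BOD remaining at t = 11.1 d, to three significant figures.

L ≈ 1.33 mg/L

L_t = L₀ e^(−k_1 t) = 51.1 × e^(−0.329×11.1) = 51.1 × 0.02594 = 1.326 mg/L.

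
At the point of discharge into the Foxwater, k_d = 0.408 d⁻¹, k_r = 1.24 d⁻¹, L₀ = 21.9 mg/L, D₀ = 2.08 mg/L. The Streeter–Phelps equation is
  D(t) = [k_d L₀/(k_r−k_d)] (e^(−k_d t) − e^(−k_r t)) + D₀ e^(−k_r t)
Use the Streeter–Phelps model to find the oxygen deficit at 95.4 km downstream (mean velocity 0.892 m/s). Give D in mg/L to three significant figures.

Travel time t = x/v = 95.4 km / (0.892 m/s) = 95400 m / 0.892 m/s = 107000 s = 1.238 d.
k_d L₀/(k_r−k_d) = 0.408×21.9/(1.24−0.408) = 8.935/0.8320 = 10.74 mg/L.
e^(−k_d t) = e^(−0.408×1.238) = 0.6035; e^(−k_r t) = e^(−1.24×1.238) = 0.2155.
D = 10.74 × (0.6035 − 0.2155) + 2.08 × 0.2155 = 4.167 + 0.4482 = 4.615 mg/L.

D ≈ 4.62 mg/L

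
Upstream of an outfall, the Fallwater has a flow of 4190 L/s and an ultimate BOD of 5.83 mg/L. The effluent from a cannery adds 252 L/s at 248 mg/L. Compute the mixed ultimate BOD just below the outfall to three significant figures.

Flow-weighted mixing: C = (Q_r C_r + Q_w C_w)/(Q_r + Q_w)
= (4190×5.83 + 252×248)/(4190 + 252) = 86920/4442 = 19.57 mg/L.

19.6 mg/L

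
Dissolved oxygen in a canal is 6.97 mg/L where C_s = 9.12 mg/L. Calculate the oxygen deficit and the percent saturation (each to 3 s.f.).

D ≈ 2.15 mg/L; 76.4 % saturation

D = C_s − C = 9.12 − 6.97 = 2.15 mg/L.
% saturation = 6.97/9.12 × 100 = 76.4 %.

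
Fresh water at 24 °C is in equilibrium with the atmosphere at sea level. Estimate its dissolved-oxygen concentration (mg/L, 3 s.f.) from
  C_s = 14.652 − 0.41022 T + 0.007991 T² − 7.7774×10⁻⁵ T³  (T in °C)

C_s = 14.652 − 0.41022×24 + 0.007991×24² − 7.7774×10⁻⁵×24³ = 8.334 mg/L.

C_s ≈ 8.33 mg/L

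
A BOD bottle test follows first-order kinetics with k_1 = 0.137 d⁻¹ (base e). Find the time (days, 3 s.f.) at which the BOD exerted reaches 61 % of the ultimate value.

y/L₀ = 1 − e^(−k_1 t) = 0.61 ⇒ e^(−k_1 t) = 0.390
t = −ln(0.390) / 0.137 = 0.9416 / 0.137 = 6.873 d.

t ≈ 6.87 d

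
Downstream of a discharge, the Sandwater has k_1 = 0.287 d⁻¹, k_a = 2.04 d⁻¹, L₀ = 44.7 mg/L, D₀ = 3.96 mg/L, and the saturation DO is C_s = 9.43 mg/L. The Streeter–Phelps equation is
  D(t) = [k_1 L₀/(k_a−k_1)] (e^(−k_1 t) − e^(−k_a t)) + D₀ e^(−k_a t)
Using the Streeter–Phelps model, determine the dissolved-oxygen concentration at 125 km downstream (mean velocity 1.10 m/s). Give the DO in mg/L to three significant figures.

Travel time t = x/v = 125 km / (1.10 m/s) = 125000 m / 1.10 m/s = 113600 s = 1.315 d.
k_1 L₀/(k_a−k_1) = 0.287×44.7/(2.04−0.287) = 12.83/1.753 = 7.318 mg/L.
e^(−k_1 t) = e^(−0.287×1.315) = 0.6856; e^(−k_a t) = e^(−2.04×1.315) = 0.06835.
D = 7.318 × (0.6856 − 0.06835) + 3.96 × 0.06835 = 4.517 + 0.2707 = 4.788 mg/L.
DO = C_s − D = 9.43 − 4.788 = 4.642 mg/L.

DO ≈ 4.64 mg/L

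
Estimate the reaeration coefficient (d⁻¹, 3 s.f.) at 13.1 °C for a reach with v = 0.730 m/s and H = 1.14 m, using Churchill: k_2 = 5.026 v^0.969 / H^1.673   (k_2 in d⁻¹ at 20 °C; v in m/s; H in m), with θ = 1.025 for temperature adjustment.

k_2(20) = 5.026 × 0.730^0.969 / 1.14^1.673 = 5.026 × 0.7372 / 1.245 = 2.976 d⁻¹.
k_2(13.1) = 2.976 × 1.025^(13.1−20) = 2.976 × 0.8433 = 2.509 d⁻¹.

k_2 ≈ 2.51 d⁻¹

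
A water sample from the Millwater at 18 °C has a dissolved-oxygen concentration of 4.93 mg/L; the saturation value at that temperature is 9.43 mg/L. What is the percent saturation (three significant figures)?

52.3 % saturation

% saturation = C/C_s × 100 = 4.93/9.43 × 100 = 52.3 %.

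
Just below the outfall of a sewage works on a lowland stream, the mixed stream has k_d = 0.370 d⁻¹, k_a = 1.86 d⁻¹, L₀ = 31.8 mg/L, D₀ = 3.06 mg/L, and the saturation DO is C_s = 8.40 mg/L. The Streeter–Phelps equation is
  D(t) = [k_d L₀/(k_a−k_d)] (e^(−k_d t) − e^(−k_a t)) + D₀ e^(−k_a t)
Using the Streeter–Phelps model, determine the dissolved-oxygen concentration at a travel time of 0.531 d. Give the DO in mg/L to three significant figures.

DO ≈ 3.71 mg/L

k_d L₀/(k_a−k_d) = 0.370×31.8/(1.86−0.370) = 11.77/1.490 = 7.897 mg/L.
e^(−k_d t) = e^(−0.370×0.5310) = 0.8216; e^(−k_a t) = e^(−1.86×0.5310) = 0.3724.
D = 7.897 × (0.8216 − 0.3724) + 3.06 × 0.3724 = 3.547 + 1.140 = 4.687 mg/L.
DO = C_s − D = 8.40 − 4.687 = 3.713 mg/L.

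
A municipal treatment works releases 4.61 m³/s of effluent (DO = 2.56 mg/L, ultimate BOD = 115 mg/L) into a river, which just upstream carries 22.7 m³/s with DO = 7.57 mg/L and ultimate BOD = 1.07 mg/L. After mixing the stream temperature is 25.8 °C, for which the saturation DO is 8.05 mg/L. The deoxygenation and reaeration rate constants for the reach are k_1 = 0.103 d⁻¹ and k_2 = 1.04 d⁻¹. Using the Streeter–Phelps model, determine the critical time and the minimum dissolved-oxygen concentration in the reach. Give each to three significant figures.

Mixed DO = (22.7×7.57 + 4.61×2.56)/(22.7+4.61) = 183.6/27.31 = 6.724 mg/L.
Mixed L₀ = (22.7×1.07 + 4.61×115)/(27.31) = 554.4/27.31 = 20.30 mg/L.
Initial deficit D₀ = C_s − DO₀ = 8.05 − 6.724 = 1.326 mg/L.
t_c = (1/0.9370) ln[(1.04/0.103)(1 − 1.326×0.9370/(0.103×20.30))] = 1.067 × ln(4.099) = 1.506 d.
D_c = (0.103/1.04) × 20.30 × e^(−0.103×1.506) = 0.09904 × 20.30 × 0.8563 = 1.722 mg/L.
Minimum DO = 8.05 − 1.722 = 6.328 mg/L.

t_c ≈ 1.51 d; minimum DO ≈ 6.33 mg/L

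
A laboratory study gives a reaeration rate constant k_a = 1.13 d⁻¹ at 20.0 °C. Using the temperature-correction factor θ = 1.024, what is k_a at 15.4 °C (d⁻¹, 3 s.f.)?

k_a(T₂) = k_a(T₁) · θ^(T₂−T₁) = 1.13 × 1.024^(15.4−20.0)
= 1.13 × 1.024^-4.60 = 1.13 × 0.8966 = 1.013 d⁻¹.

k_a ≈ 1.01 d⁻¹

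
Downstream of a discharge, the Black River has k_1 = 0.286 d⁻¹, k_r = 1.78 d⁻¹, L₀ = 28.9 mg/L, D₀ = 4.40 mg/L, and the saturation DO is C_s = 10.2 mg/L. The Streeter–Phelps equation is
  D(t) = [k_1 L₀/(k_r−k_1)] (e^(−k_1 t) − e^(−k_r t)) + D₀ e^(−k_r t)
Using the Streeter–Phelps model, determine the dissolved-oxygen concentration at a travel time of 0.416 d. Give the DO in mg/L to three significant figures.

k_1 L₀/(k_r−k_1) = 0.286×28.9/(1.78−0.286) = 8.265/1.494 = 5.532 mg/L.
e^(−k_1 t) = e^(−0.286×0.4160) = 0.8878; e^(−k_r t) = e^(−1.78×0.4160) = 0.4769.
D = 5.532 × (0.8878 − 0.4769) + 4.40 × 0.4769 = 2.274 + 2.098 = 4.372 mg/L.
DO = C_s − D = 10.2 − 4.372 = 5.828 mg/L.

DO ≈ 5.83 mg/L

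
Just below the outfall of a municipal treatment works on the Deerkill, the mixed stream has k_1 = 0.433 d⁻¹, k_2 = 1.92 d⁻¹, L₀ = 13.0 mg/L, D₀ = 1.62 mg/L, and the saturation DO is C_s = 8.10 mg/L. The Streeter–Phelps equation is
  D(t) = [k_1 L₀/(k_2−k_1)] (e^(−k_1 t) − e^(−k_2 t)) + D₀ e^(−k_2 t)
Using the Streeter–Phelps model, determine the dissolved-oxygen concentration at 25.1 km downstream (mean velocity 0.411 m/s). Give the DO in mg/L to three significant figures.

Travel time t = x/v = 25.1 km / (0.411 m/s) = 25100 m / 0.411 m/s = 61070 s = 0.7068 d.
k_1 L₀/(k_2−k_1) = 0.433×13.0/(1.92−0.433) = 5.629/1.487 = 3.785 mg/L.
e^(−k_1 t) = e^(−0.433×0.7068) = 0.7363; e^(−k_2 t) = e^(−1.92×0.7068) = 0.2574.
D = 3.785 × (0.7363 − 0.2574) + 1.62 × 0.2574 = 1.813 + 0.4170 = 2.230 mg/L.
DO = C_s − D = 8.10 − 2.230 = 5.870 mg/L.

DO ≈ 5.87 mg/L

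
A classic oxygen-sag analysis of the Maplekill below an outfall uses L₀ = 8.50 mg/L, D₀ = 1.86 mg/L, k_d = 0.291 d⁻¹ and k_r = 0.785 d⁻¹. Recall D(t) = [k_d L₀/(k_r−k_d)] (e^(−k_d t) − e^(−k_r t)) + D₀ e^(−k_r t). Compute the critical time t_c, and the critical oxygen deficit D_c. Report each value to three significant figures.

t_c ≈ 1.07 d; D_c ≈ 2.31 mg/L

At the critical point dD/dt = 0, so k_d L₀ e^(−k_d t) = k_r D. Substituting D(t) from the Streeter–Phelps equation and solving for t gives
t_c = ln[(k_r/k_d)(1 − D₀(k_r−k_d)/(k_d L₀))] / (k_r−k_d).
Here k_r−k_d = 0.4940 d⁻¹ and 1 − D₀(k_r−k_d)/(k_d L₀) = 1 − 1.86×0.4940/(0.291×8.50) = 0.6285, so
t_c = ln(2.698 × 0.6285) / 0.4940 = 0.5280 / 0.4940 = 1.069 d.
D_c = (k_d/k_r) L₀ e^(−k_d t_c) = (0.291/0.785) × 8.50 × e^(−0.291×1.069) = 0.3707 × 8.50 × 0.7327 = 2.309 mg/L.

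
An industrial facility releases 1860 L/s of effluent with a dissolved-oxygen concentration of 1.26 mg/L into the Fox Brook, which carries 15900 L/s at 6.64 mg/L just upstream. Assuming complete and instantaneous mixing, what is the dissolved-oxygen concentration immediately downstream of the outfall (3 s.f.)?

Flow-weighted mixing: C = (Q_r C_r + Q_w C_w)/(Q_r + Q_w)
= (15900×6.64 + 1860×1.26)/(15900 + 1860) = 107900/17760 = 6.077 mg/L.

6.08 mg/L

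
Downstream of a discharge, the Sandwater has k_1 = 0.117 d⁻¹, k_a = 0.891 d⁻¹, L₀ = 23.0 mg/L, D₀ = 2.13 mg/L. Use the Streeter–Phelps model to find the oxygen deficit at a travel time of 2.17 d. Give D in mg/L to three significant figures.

k_1 L₀/(k_a−k_1) = 0.117×23.0/(0.891−0.117) = 2.691/0.7740 = 3.477 mg/L.
e^(−k_1 t) = e^(−0.117×2.170) = 0.7758; e^(−k_a t) = e^(−0.891×2.170) = 0.1446.
D = 3.477 × (0.7758 − 0.1446) + 2.13 × 0.1446 = 2.194 + 0.3081 = 2.502 mg/L.

D ≈ 2.50 mg/L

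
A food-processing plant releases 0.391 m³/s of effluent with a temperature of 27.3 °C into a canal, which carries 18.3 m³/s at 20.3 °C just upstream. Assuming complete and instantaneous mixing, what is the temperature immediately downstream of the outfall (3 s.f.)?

20.4 °C

Flow-weighted mixing: C = (Q_r C_r + Q_w C_w)/(Q_r + Q_w)
= (18.3×20.3 + 0.391×27.3)/(18.3 + 0.391) = 382.2/18.69 = 20.45 °C.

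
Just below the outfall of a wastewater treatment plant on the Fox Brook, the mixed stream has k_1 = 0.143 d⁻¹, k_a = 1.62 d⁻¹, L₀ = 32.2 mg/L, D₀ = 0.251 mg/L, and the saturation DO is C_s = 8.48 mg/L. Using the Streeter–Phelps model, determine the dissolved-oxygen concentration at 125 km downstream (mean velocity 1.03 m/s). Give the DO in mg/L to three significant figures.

Travel time t = x/v = 125 km / (1.03 m/s) = 125000 m / 1.03 m/s = 121400 s = 1.405 d.
k_1 L₀/(k_a−k_1) = 0.143×32.2/(1.62−0.143) = 4.605/1.477 = 3.118 mg/L.
e^(−k_1 t) = e^(−0.143×1.405) = 0.8180; e^(−k_a t) = e^(−1.62×1.405) = 0.1027.
D = 3.118 × (0.8180 − 0.1027) + 0.251 × 0.1027 = 2.230 + 0.02579 = 2.256 mg/L.
DO = C_s − D = 8.48 − 2.256 = 6.224 mg/L.

DO ≈ 6.22 mg/L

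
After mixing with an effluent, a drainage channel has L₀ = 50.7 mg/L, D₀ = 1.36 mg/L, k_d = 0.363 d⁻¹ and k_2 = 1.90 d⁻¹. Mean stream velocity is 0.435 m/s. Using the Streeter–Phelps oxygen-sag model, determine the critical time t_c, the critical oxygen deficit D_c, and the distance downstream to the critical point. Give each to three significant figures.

At the critical point dD/dt = 0, so k_d L₀ e^(−k_d t) = k_2 D. Substituting D(t) from the Streeter–Phelps equation and solving for t gives
t_c = ln[(k_2/k_d)(1 − D₀(k_2−k_d)/(k_d L₀))] / (k_2−k_d).
Here k_2−k_d = 1.537 d⁻¹ and 1 − D₀(k_2−k_d)/(k_d L₀) = 1 − 1.36×1.537/(0.363×50.7) = 0.8864, so
t_c = ln(5.234 × 0.8864) / 1.537 = 1.535 / 1.537 = 0.9985 d.
L(t_c) = L₀ e^(−k_d t_c) = 50.7 × 0.6960 = 35.29 mg/L, and at the critical point k_2 D_c = k_d L, so D_c = (0.363/1.90) × 35.29 = 6.741 mg/L.
x_c = v t_c = 0.435 m/s × 0.9985 d × 86400 s/d = 37530 m ≈ 37.5 km.

t_c ≈ 0.998 d; D_c ≈ 6.74 mg/L; x_c ≈ 37.5 km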